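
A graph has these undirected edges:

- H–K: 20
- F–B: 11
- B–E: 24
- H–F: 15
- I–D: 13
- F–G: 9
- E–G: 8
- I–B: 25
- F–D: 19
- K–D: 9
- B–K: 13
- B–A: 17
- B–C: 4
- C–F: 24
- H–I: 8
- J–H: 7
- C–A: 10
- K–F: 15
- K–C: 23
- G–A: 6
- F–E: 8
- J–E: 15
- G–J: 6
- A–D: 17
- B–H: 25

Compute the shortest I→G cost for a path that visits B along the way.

45

Best I to B: I → B costing 25
Best B to G: B → F → G costing 20
Total via B: 25 + 20 = 45.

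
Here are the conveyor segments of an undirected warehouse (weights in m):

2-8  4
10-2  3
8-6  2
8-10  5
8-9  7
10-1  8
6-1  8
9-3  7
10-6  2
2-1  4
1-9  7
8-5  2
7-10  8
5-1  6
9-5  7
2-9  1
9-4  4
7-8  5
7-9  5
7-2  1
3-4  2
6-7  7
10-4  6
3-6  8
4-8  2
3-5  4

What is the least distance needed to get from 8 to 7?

5 m

Settle nodes by increasing distance from 8:
8: 0
4: 2  (via 8)
5: 2  (via 8)
6: 2  (via 8)
2: 4  (via 8)
3: 4  (via 4)
10: 4  (via 6)
7: 5  (via 8)
Shortest route: 8 → 7 = 5 m.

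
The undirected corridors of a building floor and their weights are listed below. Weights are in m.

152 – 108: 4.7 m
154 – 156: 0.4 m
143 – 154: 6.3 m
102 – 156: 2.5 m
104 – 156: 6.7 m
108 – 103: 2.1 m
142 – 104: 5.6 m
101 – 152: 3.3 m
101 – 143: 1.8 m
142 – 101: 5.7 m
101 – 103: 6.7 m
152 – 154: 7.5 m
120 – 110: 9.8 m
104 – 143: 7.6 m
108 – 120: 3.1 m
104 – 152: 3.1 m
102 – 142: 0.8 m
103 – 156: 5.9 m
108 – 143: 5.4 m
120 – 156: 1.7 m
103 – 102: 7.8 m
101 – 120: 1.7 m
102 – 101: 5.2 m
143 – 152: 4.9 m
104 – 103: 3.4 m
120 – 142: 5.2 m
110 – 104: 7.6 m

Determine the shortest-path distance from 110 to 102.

14 m

Candidate routes:
110–120–142–102: 9.8+5.2+0.8 = 15.8
110–120–156–102: 9.8+1.7+2.5 = 14
The minimum is 14 m via 110–120–156–102.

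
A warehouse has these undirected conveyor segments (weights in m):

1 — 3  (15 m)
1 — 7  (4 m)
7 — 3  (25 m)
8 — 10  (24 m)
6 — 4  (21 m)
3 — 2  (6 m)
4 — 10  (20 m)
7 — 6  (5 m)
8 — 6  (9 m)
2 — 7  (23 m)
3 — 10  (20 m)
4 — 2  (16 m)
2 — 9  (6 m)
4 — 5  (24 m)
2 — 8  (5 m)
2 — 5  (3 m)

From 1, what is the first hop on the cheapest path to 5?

3

Enumerating some paths:
1–7–2–5: 4+23+3 = 30
1–7–6–8–2–5: 4+5+9+5+3 = 26
1–3–2–5: 15+6+3 = 24
1–7–3–2–5: 4+25+6+3 = 38
The minimum is 24 m via 1–3–2–5.
So from 1 the first move is to 3.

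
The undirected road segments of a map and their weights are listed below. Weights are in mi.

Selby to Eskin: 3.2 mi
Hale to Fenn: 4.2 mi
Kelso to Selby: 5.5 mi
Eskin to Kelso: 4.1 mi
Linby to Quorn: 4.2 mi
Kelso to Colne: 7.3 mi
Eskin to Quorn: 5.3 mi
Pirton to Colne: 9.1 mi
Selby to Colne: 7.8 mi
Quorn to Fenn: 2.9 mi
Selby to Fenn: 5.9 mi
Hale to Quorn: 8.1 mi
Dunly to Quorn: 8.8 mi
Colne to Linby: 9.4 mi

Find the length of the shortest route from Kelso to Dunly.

Running Dijkstra from Kelso:
Kelso: 0
Eskin: 4.1  (via Kelso)
Selby: 5.5  (via Kelso)
Colne: 7.3  (via Kelso)
Quorn: 9.4  (via Eskin)
Fenn: 11.4  (via Selby)
Linby: 13.6  (via Quorn)
Hale: 15.6  (via Fenn)
Pirton: 16.4  (via Colne)
Dunly: 18.2  (via Quorn)
Shortest route: Kelso → Eskin → Quorn → Dunly = 18.2 mi.

18.2 mi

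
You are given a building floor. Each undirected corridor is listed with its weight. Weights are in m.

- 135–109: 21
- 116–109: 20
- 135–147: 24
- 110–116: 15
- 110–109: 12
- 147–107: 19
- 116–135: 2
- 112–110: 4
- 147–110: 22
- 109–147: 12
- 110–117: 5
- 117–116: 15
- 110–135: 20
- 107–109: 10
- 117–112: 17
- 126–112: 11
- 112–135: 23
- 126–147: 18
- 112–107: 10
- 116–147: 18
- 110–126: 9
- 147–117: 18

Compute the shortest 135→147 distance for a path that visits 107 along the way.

50 m

Shortest 135→107: 135–116–110–112–107 = 31
Shortest 107→147: 107–147 = 19
Total via 107: 31 + 19 = 50 m.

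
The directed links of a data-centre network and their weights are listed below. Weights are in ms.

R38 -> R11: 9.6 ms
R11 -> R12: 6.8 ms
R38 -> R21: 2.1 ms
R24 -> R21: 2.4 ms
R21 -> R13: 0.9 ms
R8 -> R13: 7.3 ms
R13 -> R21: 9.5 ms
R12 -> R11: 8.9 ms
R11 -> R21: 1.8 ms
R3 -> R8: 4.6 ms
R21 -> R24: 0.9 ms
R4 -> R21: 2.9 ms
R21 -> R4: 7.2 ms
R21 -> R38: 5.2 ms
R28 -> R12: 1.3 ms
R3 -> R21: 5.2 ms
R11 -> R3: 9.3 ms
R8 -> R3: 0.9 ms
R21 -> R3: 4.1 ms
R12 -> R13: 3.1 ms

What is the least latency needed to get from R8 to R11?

20.9 ms

Settle nodes by increasing distance from R8:
R8: 0
R3: 0.9  (via R8)
R21: 6.1  (via R3)
R13: 7  (via R21)
R24: 7  (via R21)
R38: 11.3  (via R21)
R4: 13.3  (via R21)
R11: 20.9  (via R38)
Shortest route: R8–R3–R21–R38–R11 = 20.9 ms.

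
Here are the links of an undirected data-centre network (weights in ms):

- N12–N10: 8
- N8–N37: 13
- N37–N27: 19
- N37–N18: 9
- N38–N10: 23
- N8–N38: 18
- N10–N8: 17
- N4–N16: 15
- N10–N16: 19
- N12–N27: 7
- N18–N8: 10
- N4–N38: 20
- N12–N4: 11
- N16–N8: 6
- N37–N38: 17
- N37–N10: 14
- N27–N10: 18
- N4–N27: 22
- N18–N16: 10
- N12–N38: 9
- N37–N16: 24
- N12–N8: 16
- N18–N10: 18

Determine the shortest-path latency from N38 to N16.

24 ms

Running Dijkstra from N38:
N38: 0
N12: 9  (via N38)
N27: 16  (via N12)
N10: 17  (via N12)
N37: 17  (via N38)
N8: 18  (via N38)
N4: 20  (via N38)
N16: 24  (via N8)
Shortest route: N38–N8–N16 = 24 ms.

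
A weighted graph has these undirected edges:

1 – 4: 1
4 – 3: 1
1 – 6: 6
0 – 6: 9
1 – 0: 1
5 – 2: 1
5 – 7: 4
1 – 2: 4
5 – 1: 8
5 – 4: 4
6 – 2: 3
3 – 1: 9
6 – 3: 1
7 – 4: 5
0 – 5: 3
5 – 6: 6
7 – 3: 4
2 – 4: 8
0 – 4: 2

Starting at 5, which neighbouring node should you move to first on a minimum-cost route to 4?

4

Candidate routes:
5 - 0 - 4: 3+2 = 5
5 - 0 - 1 - 4: 3+1+1 = 5
5 - 4: 4 = 4
Cheapest is 5 - 4 at 4.
So from 5 the first move is to 4.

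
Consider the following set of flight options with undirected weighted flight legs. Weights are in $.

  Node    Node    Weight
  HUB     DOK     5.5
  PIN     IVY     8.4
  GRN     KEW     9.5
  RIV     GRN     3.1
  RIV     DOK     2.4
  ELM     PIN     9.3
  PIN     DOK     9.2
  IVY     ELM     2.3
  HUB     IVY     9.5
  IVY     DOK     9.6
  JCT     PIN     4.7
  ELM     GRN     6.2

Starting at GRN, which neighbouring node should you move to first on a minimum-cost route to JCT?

Enumerating some paths:
GRN → ELM → PIN → JCT: 6.2+9.3+4.7 = 20.2
GRN → RIV → DOK → PIN → JCT: 3.1+2.4+9.2+4.7 = 19.4
GRN → ELM → IVY → PIN → JCT: 6.2+2.3+8.4+4.7 = 21.6
Cheapest is GRN → RIV → DOK → PIN → JCT at $19.4.
So from GRN the first move is to RIV.

RIV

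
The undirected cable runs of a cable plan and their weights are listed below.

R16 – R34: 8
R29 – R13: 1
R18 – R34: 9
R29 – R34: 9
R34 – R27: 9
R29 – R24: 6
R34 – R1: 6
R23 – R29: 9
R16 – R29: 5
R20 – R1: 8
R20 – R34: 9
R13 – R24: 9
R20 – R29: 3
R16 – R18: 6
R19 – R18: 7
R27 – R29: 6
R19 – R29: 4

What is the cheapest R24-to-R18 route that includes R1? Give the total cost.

Shortest R24→R1: R24–R29–R20–R1 = 17
Best R1 to R18: R1–R34–R18 costing 15
Total via R1: 17 + 15 = 32.

32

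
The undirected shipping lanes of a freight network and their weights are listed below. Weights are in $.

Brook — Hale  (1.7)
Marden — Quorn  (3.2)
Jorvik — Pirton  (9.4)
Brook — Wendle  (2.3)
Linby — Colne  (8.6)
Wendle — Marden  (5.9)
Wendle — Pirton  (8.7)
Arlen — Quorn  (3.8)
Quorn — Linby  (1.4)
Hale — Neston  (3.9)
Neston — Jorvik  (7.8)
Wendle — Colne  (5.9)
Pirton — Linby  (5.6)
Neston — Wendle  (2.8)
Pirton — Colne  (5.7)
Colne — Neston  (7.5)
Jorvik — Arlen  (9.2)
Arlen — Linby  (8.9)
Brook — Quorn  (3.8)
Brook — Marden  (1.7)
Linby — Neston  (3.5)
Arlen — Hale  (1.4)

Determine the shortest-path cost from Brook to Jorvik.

Running Dijkstra from Brook:
Brook: 0
Hale: 1.7  (via Brook)
Marden: 1.7  (via Brook)
Wendle: 2.3  (via Brook)
Arlen: 3.1  (via Hale)
Quorn: 3.8  (via Brook)
Neston: 5.1  (via Wendle)
Linby: 5.2  (via Quorn)
Colne: 8.2  (via Wendle)
Pirton: 10.8  (via Linby)
Jorvik: 12.3  (via Arlen)
Shortest route: Brook → Hale → Arlen → Jorvik = $12.3.

$12.3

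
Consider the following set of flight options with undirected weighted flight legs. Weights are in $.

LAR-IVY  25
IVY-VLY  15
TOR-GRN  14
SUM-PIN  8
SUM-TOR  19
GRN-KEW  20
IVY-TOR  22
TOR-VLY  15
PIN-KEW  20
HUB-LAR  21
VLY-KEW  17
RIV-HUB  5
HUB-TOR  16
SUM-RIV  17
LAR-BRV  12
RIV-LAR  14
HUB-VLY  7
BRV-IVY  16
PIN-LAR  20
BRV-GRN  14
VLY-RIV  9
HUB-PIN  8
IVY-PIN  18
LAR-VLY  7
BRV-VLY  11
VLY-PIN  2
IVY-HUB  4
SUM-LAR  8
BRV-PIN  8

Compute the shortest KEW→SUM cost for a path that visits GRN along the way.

Best KEW to GRN: KEW → GRN costing 20
Shortest GRN→SUM: GRN → BRV → PIN → SUM = 30
Total via GRN: 20 + 30 = $50.

$50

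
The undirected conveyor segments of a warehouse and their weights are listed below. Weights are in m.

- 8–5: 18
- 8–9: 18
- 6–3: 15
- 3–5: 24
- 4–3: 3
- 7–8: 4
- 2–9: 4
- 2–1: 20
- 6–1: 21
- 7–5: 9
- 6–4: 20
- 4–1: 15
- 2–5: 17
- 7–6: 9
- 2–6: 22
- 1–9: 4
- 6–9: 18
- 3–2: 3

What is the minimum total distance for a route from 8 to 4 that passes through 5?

36 m

Shortest 8→5: 8 → 7 → 5 = 13
Best 5 to 4: 5 → 2 → 3 → 4 costing 23
Total via 5: 13 + 23 = 36 m.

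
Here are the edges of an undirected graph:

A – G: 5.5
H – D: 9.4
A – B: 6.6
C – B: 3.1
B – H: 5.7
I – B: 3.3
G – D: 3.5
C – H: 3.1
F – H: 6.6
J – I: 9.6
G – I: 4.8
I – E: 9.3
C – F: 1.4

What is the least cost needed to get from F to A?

11.1

Shortest distances from F:
F: 0
C: 1.4  (via F)
B: 4.5  (via C)
H: 4.5  (via C)
I: 7.8  (via B)
A: 11.1  (via B)
Shortest route: F → C → B → A = 11.1.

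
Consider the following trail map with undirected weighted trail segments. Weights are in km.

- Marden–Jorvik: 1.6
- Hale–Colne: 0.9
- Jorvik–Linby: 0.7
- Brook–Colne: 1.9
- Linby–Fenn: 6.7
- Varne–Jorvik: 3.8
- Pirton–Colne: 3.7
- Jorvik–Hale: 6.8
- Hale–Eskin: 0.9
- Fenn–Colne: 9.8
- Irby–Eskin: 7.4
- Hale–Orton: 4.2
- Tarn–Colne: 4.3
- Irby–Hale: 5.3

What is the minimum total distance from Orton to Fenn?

14.9 km

Settle nodes by increasing distance from Orton:
Orton: 0
Hale: 4.2  (via Orton)
Colne: 5.1  (via Hale)
Eskin: 5.1  (via Hale)
Brook: 7  (via Colne)
Pirton: 8.8  (via Colne)
Tarn: 9.4  (via Colne)
Irby: 9.5  (via Hale)
Jorvik: 11  (via Hale)
Linby: 11.7  (via Jorvik)
Marden: 12.6  (via Jorvik)
Varne: 14.8  (via Jorvik)
Fenn: 14.9  (via Colne)
Shortest route: Orton → Hale → Colne → Fenn = 14.9 km.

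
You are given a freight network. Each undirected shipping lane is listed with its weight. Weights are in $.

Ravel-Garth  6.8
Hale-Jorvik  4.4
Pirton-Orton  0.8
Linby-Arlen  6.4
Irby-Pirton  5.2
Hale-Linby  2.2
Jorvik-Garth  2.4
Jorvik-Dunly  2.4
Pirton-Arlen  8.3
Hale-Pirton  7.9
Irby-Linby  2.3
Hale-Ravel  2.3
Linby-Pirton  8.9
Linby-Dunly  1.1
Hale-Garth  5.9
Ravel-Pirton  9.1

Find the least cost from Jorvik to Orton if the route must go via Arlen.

Best Jorvik to Arlen: Jorvik–Dunly–Linby–Arlen costing 9.9
Best Arlen to Orton: Arlen–Pirton–Orton costing 9.1
Total via Arlen: 9.9 + 9.1 = $19.

$19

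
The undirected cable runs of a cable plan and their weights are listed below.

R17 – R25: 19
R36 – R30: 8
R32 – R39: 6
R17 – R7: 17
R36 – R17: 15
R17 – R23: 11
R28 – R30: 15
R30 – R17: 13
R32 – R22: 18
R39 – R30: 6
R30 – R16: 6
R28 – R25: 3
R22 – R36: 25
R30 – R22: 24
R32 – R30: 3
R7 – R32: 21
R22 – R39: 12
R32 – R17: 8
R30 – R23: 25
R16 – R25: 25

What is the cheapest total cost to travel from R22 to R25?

Candidate routes:
R22–R39–R32–R30–R28–R25: 12+6+3+15+3 = 39
R22–R39–R30–R28–R25: 12+6+15+3 = 36
R22–R30–R28–R25: 24+15+3 = 42
R22–R32–R30–R28–R25: 18+3+15+3 = 39
Cheapest is R22–R39–R30–R28–R25 at 36.

36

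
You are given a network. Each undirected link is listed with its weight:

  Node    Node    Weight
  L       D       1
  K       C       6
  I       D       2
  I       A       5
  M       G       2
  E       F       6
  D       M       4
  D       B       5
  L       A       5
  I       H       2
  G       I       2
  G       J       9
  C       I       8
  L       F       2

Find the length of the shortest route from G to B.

Candidate routes:
G - I - A - L - D - B: 2+5+5+1+5 = 18
G - M - D - B: 2+4+5 = 11
G - I - D - B: 2+2+5 = 9
Cheapest is G - I - D - B at 9.

9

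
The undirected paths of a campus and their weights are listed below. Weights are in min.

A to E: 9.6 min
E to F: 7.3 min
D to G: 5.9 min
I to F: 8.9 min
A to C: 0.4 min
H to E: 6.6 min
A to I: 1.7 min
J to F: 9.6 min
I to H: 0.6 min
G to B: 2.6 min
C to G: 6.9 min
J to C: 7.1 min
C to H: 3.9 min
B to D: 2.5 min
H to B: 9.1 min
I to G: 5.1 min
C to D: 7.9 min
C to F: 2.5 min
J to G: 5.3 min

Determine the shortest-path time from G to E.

12.3 min

Running Dijkstra from G:
G: 0
B: 2.6  (via G)
D: 5.1  (via B)
I: 5.1  (via G)
J: 5.3  (via G)
H: 5.7  (via I)
A: 6.8  (via I)
C: 6.9  (via G)
F: 9.4  (via C)
E: 12.3  (via H)
Shortest route: G–I–H–E = 12.3 min.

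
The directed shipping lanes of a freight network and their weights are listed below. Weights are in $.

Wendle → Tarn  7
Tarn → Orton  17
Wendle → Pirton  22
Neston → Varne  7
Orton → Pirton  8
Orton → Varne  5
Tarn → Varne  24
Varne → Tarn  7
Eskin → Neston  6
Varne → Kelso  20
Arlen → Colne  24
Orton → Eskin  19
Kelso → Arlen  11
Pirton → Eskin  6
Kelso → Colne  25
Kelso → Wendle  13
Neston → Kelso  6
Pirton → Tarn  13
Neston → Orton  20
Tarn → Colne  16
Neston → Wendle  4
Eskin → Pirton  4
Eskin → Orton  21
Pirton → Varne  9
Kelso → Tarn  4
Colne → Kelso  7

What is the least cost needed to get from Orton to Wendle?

$24

Candidate routes:
Orton–Eskin–Neston–Wendle: 19+6+4 = 29
Orton–Pirton–Eskin–Neston–Kelso–Wendle: 8+6+6+6+13 = 39
Orton–Varne–Kelso–Wendle: 5+20+13 = 38
Orton–Pirton–Eskin–Neston–Wendle: 8+6+6+4 = 24
Cheapest is Orton–Pirton–Eskin–Neston–Wendle at $24.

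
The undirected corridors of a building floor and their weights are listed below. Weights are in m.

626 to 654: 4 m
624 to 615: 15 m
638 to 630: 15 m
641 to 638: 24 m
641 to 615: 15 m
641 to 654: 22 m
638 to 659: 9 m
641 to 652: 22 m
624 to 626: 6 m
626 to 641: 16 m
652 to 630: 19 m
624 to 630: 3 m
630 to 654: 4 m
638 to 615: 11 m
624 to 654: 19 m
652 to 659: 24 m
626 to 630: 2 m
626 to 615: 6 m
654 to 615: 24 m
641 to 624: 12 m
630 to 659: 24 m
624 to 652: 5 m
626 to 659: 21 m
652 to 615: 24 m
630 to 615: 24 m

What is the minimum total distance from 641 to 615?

15 m

Enumerating some paths:
641–626–615: 16+6 = 22
641–624–630–626–615: 12+3+2+6 = 23
641–615: 15 = 15
The minimum is 15 m via 641–615.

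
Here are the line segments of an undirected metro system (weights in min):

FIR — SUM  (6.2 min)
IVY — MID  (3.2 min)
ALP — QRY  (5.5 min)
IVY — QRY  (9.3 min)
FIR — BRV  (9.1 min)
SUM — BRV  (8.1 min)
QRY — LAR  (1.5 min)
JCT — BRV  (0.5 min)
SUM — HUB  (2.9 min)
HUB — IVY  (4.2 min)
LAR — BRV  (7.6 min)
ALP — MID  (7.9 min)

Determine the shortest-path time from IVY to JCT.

15.7 min

Running Dijkstra from IVY:
IVY: 0
MID: 3.2  (via IVY)
HUB: 4.2  (via IVY)
SUM: 7.1  (via HUB)
QRY: 9.3  (via IVY)
LAR: 10.8  (via QRY)
ALP: 11.1  (via MID)
FIR: 13.3  (via SUM)
BRV: 15.2  (via SUM)
JCT: 15.7  (via BRV)
Shortest route: IVY → HUB → SUM → BRV → JCT = 15.7 min.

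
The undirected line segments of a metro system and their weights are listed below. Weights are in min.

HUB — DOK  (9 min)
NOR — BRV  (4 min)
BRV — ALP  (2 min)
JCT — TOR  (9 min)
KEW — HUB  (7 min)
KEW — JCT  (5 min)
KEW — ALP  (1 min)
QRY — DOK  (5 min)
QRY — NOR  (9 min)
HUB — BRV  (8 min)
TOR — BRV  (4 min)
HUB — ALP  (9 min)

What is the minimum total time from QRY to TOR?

17 min

Running Dijkstra from QRY:
QRY: 0
DOK: 5  (via QRY)
NOR: 9  (via QRY)
BRV: 13  (via NOR)
HUB: 14  (via DOK)
ALP: 15  (via BRV)
KEW: 16  (via ALP)
TOR: 17  (via BRV)
Shortest route: QRY → NOR → BRV → TOR = 17 min.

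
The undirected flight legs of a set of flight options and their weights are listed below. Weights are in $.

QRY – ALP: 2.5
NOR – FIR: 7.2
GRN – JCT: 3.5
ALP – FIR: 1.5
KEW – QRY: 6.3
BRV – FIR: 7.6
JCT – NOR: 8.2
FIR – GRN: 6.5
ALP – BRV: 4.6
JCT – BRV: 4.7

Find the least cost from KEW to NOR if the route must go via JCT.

Shortest KEW→JCT: KEW → QRY → ALP → BRV → JCT = 18.1
Shortest JCT→NOR: JCT → NOR = 8.2
Total via JCT: 18.1 + 8.2 = $26.3.

$26.3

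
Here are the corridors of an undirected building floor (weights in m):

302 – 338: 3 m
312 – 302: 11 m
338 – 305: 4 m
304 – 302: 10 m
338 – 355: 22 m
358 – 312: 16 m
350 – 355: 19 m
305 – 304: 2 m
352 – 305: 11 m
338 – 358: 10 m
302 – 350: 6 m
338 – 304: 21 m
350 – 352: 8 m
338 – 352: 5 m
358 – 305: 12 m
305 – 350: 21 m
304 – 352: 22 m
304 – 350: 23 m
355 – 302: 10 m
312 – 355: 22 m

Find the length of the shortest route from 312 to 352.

Running Dijkstra from 312:
312: 0
302: 11  (via 312)
338: 14  (via 302)
358: 16  (via 312)
350: 17  (via 302)
305: 18  (via 338)
352: 19  (via 338)
Shortest route: 312 → 302 → 338 → 352 = 19 m.

19 m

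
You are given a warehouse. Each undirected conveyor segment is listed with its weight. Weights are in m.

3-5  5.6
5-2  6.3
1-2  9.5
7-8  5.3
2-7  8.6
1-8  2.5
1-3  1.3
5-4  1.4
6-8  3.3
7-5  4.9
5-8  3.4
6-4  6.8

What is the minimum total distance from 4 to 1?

Enumerating some paths:
4 → 5 → 3 → 1: 1.4+5.6+1.3 = 8.3
4 → 5 → 8 → 1: 1.4+3.4+2.5 = 7.3
Cheapest is 4 → 5 → 8 → 1 at 7.3 m.

7.3 m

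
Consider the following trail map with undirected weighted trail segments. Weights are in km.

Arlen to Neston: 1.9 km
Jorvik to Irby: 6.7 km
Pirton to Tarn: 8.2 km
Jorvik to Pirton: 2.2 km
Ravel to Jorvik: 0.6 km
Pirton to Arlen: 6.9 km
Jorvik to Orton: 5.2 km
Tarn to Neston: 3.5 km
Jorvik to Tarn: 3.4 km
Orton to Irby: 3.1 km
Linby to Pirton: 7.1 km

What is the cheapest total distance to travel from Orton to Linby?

Settle nodes by increasing distance from Orton:
Orton: 0
Irby: 3.1  (via Orton)
Jorvik: 5.2  (via Orton)
Ravel: 5.8  (via Jorvik)
Pirton: 7.4  (via Jorvik)
Tarn: 8.6  (via Jorvik)
Neston: 12.1  (via Tarn)
Arlen: 14  (via Neston)
Linby: 14.5  (via Pirton)
Shortest route: Orton → Jorvik → Pirton → Linby = 14.5 km.

14.5 km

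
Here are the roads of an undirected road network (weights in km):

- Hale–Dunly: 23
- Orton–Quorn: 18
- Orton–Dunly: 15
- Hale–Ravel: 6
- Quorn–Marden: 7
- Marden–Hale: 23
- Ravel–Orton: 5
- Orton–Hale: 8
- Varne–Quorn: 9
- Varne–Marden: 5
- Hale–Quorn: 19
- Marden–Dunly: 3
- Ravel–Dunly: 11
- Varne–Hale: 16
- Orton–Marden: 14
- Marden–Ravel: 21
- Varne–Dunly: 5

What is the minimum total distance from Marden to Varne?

5 km

Enumerating some paths:
Marden → Dunly → Varne: 3+5 = 8
Marden → Varne: 5 = 5
Cheapest is Marden → Varne at 5 km.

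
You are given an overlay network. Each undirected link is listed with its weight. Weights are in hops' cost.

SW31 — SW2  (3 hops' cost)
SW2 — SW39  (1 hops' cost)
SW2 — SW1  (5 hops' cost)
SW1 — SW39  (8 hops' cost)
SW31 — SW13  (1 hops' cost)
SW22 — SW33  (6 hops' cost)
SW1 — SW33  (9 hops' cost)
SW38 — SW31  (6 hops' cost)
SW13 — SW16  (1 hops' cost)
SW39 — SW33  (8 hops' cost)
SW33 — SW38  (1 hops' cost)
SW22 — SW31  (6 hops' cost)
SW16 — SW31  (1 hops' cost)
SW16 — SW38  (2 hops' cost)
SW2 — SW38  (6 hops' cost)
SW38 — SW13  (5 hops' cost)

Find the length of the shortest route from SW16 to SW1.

9 hops' cost

Candidate routes:
SW16–SW31–SW2–SW1: 1+3+5 = 9
SW16–SW13–SW31–SW2–SW1: 1+1+3+5 = 10
Cheapest is SW16–SW31–SW2–SW1 at 9 hops' cost.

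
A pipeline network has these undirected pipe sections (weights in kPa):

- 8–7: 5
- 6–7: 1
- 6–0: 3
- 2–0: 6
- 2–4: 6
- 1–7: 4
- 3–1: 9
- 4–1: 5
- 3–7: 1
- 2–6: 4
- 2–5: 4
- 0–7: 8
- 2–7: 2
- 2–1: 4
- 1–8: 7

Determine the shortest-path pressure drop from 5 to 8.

Shortest distances from 5:
5: 0
2: 4  (via 5)
7: 6  (via 2)
3: 7  (via 7)
6: 7  (via 7)
1: 8  (via 2)
0: 10  (via 2)
4: 10  (via 2)
8: 11  (via 7)
Shortest route: 5 → 2 → 7 → 8 = 11 kPa.

11 kPa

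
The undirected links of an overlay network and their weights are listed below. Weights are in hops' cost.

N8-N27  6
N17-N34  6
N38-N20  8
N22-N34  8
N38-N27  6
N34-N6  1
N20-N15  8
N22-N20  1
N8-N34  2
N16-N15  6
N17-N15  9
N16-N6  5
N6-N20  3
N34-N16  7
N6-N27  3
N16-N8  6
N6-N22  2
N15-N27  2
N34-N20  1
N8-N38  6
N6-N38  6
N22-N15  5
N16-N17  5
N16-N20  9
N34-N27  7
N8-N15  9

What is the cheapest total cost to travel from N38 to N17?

Enumerating some paths:
N38–N20–N34–N17: 8+1+6 = 15
N38–N6–N34–N17: 6+1+6 = 13
N38–N6–N16–N17: 6+5+5 = 16
N38–N8–N34–N17: 6+2+6 = 14
The minimum is 13 hops' cost via N38–N6–N34–N17.

13 hops' cost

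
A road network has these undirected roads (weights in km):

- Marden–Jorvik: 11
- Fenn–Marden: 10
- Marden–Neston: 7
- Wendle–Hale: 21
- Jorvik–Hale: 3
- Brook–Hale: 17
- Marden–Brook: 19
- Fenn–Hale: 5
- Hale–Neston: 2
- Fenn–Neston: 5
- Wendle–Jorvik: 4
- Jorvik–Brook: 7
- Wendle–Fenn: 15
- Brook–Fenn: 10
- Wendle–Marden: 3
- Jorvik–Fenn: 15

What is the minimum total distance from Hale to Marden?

Candidate routes:
Hale - Fenn - Marden: 5+10 = 15
Hale - Jorvik - Wendle - Marden: 3+4+3 = 10
Hale - Neston - Marden: 2+7 = 9
Hale - Jorvik - Marden: 3+11 = 14
Cheapest is Hale - Neston - Marden at 9 km.

9 km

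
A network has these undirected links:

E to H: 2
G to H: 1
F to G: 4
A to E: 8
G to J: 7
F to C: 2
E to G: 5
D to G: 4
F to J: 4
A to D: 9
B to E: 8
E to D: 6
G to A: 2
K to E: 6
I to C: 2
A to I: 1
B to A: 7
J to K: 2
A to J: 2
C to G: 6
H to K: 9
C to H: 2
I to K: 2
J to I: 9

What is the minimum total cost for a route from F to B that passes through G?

Best F to G: F → G costing 4
Best G to B: G → A → B costing 9
Total via G: 4 + 9 = 13.

13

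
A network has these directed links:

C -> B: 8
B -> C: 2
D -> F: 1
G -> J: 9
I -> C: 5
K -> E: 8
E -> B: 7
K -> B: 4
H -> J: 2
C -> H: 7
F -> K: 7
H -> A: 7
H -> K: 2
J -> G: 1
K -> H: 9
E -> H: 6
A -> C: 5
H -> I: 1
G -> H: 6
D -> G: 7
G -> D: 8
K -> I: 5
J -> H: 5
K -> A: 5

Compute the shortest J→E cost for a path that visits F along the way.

25

Shortest J→F: J → G → D → F = 10
Shortest F→E: F → K → E = 15
Total via F: 10 + 15 = 25.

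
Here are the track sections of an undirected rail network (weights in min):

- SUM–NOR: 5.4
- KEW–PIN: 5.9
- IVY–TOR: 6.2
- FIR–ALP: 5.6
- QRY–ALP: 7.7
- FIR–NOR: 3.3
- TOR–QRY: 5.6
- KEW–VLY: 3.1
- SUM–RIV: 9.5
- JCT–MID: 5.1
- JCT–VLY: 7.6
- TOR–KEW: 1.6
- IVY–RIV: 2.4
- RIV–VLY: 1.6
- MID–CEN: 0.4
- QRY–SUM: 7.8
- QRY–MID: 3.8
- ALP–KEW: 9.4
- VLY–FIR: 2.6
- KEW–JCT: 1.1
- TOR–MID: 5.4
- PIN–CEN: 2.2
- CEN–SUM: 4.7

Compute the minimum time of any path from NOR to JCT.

Enumerating some paths:
NOR → SUM → CEN → MID → JCT: 5.4+4.7+0.4+5.1 = 15.6
NOR → FIR → VLY → JCT: 3.3+2.6+7.6 = 13.5
NOR → FIR → VLY → KEW → JCT: 3.3+2.6+3.1+1.1 = 10.1
Cheapest is NOR → FIR → VLY → KEW → JCT at 10.1 min.

10.1 min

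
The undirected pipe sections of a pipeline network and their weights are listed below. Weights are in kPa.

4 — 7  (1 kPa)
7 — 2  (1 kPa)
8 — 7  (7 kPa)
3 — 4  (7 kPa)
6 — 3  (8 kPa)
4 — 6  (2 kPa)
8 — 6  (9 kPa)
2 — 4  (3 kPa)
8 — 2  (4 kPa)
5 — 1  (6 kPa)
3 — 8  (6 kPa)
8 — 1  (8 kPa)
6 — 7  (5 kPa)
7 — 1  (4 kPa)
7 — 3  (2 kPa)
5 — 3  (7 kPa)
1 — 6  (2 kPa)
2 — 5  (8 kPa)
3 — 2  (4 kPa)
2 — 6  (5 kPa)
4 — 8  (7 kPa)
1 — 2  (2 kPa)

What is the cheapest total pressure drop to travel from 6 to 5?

8 kPa

Running Dijkstra from 6:
6: 0
1: 2  (via 6)
4: 2  (via 6)
7: 3  (via 4)
2: 4  (via 1)
3: 5  (via 7)
5: 8  (via 1)
Shortest route: 6 → 1 → 5 = 8 kPa.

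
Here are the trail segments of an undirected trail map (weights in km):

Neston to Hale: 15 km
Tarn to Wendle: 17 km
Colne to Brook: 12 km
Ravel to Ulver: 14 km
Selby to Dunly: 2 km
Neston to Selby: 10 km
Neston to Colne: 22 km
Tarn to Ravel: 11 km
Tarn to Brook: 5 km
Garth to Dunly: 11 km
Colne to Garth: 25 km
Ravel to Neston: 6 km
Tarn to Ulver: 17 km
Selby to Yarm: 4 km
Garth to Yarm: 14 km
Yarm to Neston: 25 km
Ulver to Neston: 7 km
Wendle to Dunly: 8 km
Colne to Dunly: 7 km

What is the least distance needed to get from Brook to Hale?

Compare a few routes:
Brook–Tarn–Ravel–Neston–Hale: 5+11+6+15 = 37
Brook–Tarn–Ulver–Neston–Hale: 5+17+7+15 = 44
Cheapest is Brook–Tarn–Ravel–Neston–Hale at 37 km.

37 km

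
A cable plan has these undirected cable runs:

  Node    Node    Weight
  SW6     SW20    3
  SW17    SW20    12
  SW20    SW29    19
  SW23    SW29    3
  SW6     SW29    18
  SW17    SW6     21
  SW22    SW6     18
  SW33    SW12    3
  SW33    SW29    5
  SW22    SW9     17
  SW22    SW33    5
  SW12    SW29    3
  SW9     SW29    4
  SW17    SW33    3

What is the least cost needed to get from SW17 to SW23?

Compare a few routes:
SW17–SW33–SW12–SW29–SW23: 3+3+3+3 = 12
SW17–SW33–SW29–SW23: 3+5+3 = 11
The minimum is 11 via SW17–SW33–SW29–SW23.

11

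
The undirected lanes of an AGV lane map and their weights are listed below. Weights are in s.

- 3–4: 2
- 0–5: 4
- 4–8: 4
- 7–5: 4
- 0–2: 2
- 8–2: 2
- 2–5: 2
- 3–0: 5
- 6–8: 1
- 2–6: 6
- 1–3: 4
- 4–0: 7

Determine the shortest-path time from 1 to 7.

17 s

Settle nodes by increasing distance from 1:
1: 0
3: 4  (via 1)
4: 6  (via 3)
0: 9  (via 3)
8: 10  (via 4)
2: 11  (via 0)
6: 11  (via 8)
5: 13  (via 0)
7: 17  (via 5)
Shortest route: 1–3–0–5–7 = 17 s.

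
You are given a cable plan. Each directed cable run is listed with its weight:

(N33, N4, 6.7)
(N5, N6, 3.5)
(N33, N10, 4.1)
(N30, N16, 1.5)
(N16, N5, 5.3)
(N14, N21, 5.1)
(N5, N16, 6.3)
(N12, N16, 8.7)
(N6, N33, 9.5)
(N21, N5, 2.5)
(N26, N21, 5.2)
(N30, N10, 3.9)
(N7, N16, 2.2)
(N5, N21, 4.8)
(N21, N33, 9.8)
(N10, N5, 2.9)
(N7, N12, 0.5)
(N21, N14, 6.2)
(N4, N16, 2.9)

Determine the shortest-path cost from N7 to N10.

24.6

Shortest distances from N7:
N7: 0
N12: 0.5  (via N7)
N16: 2.2  (via N7)
N5: 7.5  (via N16)
N6: 11  (via N5)
N21: 12.3  (via N5)
N14: 18.5  (via N21)
N33: 20.5  (via N6)
N10: 24.6  (via N33)
Shortest route: N7–N16–N5–N6–N33–N10 = 24.6.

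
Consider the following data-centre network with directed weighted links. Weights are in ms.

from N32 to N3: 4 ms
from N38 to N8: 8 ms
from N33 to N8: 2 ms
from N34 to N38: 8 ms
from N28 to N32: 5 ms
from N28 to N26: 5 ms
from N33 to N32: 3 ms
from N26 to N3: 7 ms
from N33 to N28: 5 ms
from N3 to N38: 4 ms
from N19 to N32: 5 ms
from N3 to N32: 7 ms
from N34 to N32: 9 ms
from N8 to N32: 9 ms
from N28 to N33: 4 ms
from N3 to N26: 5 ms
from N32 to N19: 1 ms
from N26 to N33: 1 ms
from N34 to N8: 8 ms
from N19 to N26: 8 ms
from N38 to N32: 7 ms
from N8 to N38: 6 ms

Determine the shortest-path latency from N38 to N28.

22 ms

Candidate routes:
N38–N8–N32–N3–N26–N33–N28: 8+9+4+5+1+5 = 32
N38–N32–N19–N26–N33–N28: 7+1+8+1+5 = 22
N38–N8–N32–N19–N26–N33–N28: 8+9+1+8+1+5 = 32
Cheapest is N38–N32–N19–N26–N33–N28 at 22 ms.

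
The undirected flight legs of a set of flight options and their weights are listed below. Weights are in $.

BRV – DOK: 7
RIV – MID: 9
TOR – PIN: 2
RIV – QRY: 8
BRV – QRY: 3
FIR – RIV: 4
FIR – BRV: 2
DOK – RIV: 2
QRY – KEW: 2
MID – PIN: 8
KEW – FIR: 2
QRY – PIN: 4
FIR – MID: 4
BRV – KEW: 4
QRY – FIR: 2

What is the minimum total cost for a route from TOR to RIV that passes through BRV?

Best TOR to BRV: TOR–PIN–QRY–BRV costing 9
Best BRV to RIV: BRV–FIR–RIV costing 6
Total via BRV: 9 + 6 = $15.

$15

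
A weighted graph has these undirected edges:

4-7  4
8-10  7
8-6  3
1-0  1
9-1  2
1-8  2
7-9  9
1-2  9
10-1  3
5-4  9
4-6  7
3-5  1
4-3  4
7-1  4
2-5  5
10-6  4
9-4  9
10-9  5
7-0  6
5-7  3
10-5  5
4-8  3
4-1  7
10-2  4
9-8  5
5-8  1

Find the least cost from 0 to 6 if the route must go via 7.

12

Shortest 0→7: 0 → 1 → 7 = 5
Shortest 7→6: 7 → 5 → 8 → 6 = 7
Total via 7: 5 + 7 = 12.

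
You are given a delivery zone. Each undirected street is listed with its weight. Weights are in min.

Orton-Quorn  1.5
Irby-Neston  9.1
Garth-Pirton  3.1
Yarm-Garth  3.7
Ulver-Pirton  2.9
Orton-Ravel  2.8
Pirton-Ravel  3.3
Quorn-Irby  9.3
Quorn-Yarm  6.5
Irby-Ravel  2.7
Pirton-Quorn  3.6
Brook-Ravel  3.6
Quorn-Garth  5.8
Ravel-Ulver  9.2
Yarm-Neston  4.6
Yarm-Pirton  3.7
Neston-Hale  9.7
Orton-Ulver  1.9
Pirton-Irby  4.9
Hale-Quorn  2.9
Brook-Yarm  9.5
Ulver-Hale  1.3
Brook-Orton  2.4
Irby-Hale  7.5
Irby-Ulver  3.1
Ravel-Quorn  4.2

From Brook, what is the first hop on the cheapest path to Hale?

Compare a few routes:
Brook - Orton - Ulver - Hale: 2.4+1.9+1.3 = 5.6
Brook - Orton - Quorn - Hale: 2.4+1.5+2.9 = 6.8
The minimum is 5.6 min via Brook - Orton - Ulver - Hale.
So from Brook the first move is to Orton.

Orton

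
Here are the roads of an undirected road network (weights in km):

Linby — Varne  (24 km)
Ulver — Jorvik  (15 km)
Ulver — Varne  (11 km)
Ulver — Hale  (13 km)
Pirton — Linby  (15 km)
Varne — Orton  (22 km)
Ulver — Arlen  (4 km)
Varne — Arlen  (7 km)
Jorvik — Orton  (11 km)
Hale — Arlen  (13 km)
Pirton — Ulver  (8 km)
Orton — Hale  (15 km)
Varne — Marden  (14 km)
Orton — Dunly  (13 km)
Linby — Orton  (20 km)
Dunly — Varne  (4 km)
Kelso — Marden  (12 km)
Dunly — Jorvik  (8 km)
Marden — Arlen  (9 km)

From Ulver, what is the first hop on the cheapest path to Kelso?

Arlen

Compare a few routes:
Ulver - Varne - Marden - Kelso: 11+14+12 = 37
Ulver - Arlen - Marden - Kelso: 4+9+12 = 25
Ulver - Arlen - Varne - Marden - Kelso: 4+7+14+12 = 37
The minimum is 25 km via Ulver - Arlen - Marden - Kelso.
So from Ulver the first move is to Arlen.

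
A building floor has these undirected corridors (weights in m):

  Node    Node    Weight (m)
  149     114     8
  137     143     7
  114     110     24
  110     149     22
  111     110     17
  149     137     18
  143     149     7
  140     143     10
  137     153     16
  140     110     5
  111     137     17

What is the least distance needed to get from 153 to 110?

Enumerating some paths:
153–137–111–110: 16+17+17 = 50
153–137–149–110: 16+18+22 = 56
153–137–143–140–110: 16+7+10+5 = 38
153–137–143–149–110: 16+7+7+22 = 52
Cheapest is 153–137–143–140–110 at 38 m.

38 m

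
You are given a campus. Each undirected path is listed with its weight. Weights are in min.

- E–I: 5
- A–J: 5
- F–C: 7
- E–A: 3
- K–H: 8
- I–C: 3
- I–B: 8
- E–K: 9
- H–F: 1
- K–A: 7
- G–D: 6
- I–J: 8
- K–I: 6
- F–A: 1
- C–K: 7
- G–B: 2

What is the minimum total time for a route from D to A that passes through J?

Shortest D→J: D–G–B–I–J = 24
Best J to A: J–A costing 5
Total via J: 24 + 5 = 29 min.

29 min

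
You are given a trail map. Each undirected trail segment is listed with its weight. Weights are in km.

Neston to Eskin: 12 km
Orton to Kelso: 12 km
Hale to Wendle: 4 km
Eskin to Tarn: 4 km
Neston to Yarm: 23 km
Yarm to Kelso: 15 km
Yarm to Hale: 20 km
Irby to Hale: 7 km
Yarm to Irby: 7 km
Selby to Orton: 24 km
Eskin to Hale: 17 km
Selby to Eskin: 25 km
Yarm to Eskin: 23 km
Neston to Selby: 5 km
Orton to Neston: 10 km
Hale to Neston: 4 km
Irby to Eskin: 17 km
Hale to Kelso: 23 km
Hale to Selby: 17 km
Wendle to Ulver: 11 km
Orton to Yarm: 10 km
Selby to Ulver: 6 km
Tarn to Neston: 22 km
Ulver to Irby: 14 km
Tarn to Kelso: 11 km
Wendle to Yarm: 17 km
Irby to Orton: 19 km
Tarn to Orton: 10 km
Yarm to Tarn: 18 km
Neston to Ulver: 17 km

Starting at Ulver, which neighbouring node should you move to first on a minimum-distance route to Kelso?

Candidate routes:
Ulver → Wendle → Hale → Kelso: 11+4+23 = 38
Ulver → Selby → Neston → Orton → Kelso: 6+5+10+12 = 33
Ulver → Irby → Yarm → Kelso: 14+7+15 = 36
Ulver → Selby → Neston → Hale → Kelso: 6+5+4+23 = 38
The minimum is 33 km via Ulver → Selby → Neston → Orton → Kelso.
So from Ulver the first move is to Selby.

Selby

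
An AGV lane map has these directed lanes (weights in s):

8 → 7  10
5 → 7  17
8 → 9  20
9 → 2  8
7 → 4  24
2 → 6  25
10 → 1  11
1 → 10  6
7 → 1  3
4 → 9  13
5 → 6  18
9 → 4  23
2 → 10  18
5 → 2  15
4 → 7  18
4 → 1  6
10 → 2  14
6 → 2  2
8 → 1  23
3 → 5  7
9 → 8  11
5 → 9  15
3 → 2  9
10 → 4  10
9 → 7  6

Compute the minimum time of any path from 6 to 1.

31 s

Running Dijkstra from 6:
6: 0
2: 2  (via 6)
10: 20  (via 2)
4: 30  (via 10)
1: 31  (via 10)
Shortest route: 6 → 2 → 10 → 1 = 31 s.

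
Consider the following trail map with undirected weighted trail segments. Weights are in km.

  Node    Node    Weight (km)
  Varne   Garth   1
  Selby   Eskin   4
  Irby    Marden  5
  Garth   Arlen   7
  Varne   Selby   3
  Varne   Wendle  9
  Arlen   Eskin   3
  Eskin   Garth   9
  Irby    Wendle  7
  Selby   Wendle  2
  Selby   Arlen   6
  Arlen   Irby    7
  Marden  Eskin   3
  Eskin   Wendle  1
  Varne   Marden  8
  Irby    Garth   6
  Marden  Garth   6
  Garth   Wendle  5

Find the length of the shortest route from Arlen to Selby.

Settle nodes by increasing distance from Arlen:
Arlen: 0
Eskin: 3  (via Arlen)
Wendle: 4  (via Eskin)
Marden: 6  (via Eskin)
Selby: 6  (via Arlen)
Shortest route: Arlen–Selby = 6 km.

6 km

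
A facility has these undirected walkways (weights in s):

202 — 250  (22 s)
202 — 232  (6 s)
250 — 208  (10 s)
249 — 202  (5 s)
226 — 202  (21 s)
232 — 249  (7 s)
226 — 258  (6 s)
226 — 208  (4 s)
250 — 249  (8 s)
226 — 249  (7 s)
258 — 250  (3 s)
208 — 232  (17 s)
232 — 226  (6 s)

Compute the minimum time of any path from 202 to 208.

Running Dijkstra from 202:
202: 0
249: 5  (via 202)
232: 6  (via 202)
226: 12  (via 249)
250: 13  (via 249)
258: 16  (via 250)
208: 16  (via 226)
Shortest route: 202–249–226–208 = 16 s.

16 s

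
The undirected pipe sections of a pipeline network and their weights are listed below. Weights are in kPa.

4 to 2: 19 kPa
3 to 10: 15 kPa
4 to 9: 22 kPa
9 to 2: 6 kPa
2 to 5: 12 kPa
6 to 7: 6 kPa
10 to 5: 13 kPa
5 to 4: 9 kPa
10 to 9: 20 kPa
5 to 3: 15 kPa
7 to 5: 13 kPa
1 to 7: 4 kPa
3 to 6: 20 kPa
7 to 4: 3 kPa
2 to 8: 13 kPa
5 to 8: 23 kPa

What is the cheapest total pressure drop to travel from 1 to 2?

26 kPa

Enumerating some paths:
1 → 7 → 4 → 2: 4+3+19 = 26
1 → 7 → 5 → 2: 4+13+12 = 29
1 → 7 → 4 → 5 → 2: 4+3+9+12 = 28
1 → 7 → 4 → 9 → 2: 4+3+22+6 = 35
The minimum is 26 kPa via 1 → 7 → 4 → 2.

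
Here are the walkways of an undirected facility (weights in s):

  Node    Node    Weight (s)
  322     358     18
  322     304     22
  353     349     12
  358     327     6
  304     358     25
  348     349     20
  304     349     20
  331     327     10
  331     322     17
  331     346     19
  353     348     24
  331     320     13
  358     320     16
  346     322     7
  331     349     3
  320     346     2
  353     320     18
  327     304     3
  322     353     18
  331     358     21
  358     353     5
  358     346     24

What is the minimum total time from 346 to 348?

Running Dijkstra from 346:
346: 0
320: 2  (via 346)
322: 7  (via 346)
331: 15  (via 320)
358: 18  (via 320)
349: 18  (via 331)
353: 20  (via 320)
327: 24  (via 358)
304: 27  (via 327)
348: 38  (via 349)
Shortest route: 346 → 320 → 331 → 349 → 348 = 38 s.

38 s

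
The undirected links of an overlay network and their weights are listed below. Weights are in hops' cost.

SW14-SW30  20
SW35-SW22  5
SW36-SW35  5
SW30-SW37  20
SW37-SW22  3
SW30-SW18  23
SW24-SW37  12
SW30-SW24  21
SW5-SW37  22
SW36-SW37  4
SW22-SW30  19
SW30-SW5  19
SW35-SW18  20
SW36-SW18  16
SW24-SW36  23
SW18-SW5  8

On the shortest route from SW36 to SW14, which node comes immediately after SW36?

Candidate routes:
SW36–SW37–SW30–SW14: 4+20+20 = 44
SW36–SW37–SW22–SW30–SW14: 4+3+19+20 = 46
SW36–SW35–SW22–SW30–SW14: 5+5+19+20 = 49
Cheapest is SW36–SW37–SW30–SW14 at 44 hops' cost.
So from SW36 the first move is to SW37.

SW37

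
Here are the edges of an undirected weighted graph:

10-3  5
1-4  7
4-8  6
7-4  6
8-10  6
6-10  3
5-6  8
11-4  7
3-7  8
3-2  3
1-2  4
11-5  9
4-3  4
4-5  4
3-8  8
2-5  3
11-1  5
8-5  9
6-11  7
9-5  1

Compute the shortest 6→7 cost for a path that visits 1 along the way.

Best 6 to 1: 6 → 11 → 1 costing 12
Best 1 to 7: 1 → 4 → 7 costing 13
Total via 1: 12 + 13 = 25.

25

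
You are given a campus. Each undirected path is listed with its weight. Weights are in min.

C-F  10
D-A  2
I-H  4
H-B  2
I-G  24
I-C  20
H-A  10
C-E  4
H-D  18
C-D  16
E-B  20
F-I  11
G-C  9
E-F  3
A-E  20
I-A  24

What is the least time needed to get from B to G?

Shortest distances from B:
B: 0
H: 2  (via B)
I: 6  (via H)
A: 12  (via H)
D: 14  (via A)
F: 17  (via I)
E: 20  (via B)
C: 24  (via E)
G: 30  (via I)
Shortest route: B → H → I → G = 30 min.

30 min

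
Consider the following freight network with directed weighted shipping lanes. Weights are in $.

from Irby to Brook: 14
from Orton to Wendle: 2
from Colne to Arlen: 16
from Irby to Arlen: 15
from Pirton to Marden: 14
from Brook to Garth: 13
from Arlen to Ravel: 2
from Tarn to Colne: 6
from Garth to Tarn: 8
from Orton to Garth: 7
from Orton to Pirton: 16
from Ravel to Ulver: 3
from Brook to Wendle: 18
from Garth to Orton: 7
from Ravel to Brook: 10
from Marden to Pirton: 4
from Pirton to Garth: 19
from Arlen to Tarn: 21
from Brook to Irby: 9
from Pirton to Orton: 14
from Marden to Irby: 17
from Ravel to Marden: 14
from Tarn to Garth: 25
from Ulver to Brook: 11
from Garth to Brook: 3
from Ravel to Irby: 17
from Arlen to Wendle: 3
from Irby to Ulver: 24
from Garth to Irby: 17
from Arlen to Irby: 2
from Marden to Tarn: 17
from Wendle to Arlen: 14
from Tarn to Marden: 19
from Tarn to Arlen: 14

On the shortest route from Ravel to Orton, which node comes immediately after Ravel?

Compare a few routes:
Ravel–Marden–Pirton–Orton: 14+4+14 = 32
Ravel–Brook–Garth–Orton: 10+13+7 = 30
Ravel–Ulver–Brook–Garth–Orton: 3+11+13+7 = 34
Cheapest is Ravel–Brook–Garth–Orton at $30.
So from Ravel the first move is to Brook.

Brook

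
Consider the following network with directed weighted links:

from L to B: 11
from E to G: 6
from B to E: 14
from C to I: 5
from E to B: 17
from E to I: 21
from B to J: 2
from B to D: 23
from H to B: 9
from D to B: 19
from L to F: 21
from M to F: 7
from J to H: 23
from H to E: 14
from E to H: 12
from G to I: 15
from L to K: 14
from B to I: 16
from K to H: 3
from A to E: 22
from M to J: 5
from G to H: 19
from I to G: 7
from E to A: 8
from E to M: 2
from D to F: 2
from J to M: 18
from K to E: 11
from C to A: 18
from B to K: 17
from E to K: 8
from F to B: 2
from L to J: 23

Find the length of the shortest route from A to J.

Running Dijkstra from A:
A: 0
E: 22  (via A)
M: 24  (via E)
G: 28  (via E)
J: 29  (via M)
Shortest route: A → E → M → J = 29.

29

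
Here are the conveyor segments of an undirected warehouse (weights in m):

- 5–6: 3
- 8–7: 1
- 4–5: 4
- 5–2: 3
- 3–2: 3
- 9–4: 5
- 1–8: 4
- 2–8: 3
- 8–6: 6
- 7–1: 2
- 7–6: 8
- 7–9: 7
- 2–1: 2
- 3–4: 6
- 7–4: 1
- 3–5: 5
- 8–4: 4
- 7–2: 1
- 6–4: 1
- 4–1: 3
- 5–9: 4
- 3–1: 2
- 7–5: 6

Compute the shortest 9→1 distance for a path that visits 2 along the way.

Best 9 to 2: 9–5–2 costing 7
Best 2 to 1: 2–1 costing 2
Total via 2: 7 + 2 = 9 m.

9 m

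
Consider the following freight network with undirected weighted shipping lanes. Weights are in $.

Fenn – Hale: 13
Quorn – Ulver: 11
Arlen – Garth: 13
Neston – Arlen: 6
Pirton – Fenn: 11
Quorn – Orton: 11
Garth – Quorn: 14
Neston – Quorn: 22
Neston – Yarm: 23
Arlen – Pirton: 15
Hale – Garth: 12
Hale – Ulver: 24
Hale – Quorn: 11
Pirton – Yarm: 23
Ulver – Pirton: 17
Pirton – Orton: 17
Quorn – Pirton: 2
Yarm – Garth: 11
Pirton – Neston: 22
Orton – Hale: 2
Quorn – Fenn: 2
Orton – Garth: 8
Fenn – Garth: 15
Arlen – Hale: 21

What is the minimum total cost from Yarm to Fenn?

$26

Settle nodes by increasing distance from Yarm:
Yarm: 0
Garth: 11  (via Yarm)
Orton: 19  (via Garth)
Hale: 21  (via Orton)
Neston: 23  (via Yarm)
Pirton: 23  (via Yarm)
Arlen: 24  (via Garth)
Quorn: 25  (via Garth)
Fenn: 26  (via Garth)
Shortest route: Yarm → Garth → Fenn = $26.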